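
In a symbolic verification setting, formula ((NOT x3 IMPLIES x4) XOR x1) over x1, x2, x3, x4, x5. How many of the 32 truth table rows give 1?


Formula: ((NOT x3 IMPLIES x4) XOR x1) over 5 vars (32 rows)
Evaluate each row (x1, x2, x3, x4, x5 as bits, MSB first):
  row 0 [00000]: ((NOT 0 IMPLIES 0) XOR 0) -> 0
  row 1 [00001]: ((NOT 0 IMPLIES 0) XOR 0) -> 0
  row 2 [00010]: ((NOT 0 IMPLIES 1) XOR 0) -> 1
  row 3 [00011]: ((NOT 0 IMPLIES 1) XOR 0) -> 1
  row 4 [00100]: ((NOT 1 IMPLIES 0) XOR 0) -> 1
  row 5 [00101]: ((NOT 1 IMPLIES 0) XOR 0) -> 1
  row 6 [00110]: ((NOT 1 IMPLIES 1) XOR 0) -> 1
  row 7 [00111]: ((NOT 1 IMPLIES 1) XOR 0) -> 1
  row 8 [01000]: ((NOT 0 IMPLIES 0) XOR 0) -> 0
  row 9 [01001]: ((NOT 0 IMPLIES 0) XOR 0) -> 0
  row 10 [01010]: ((NOT 0 IMPLIES 1) XOR 0) -> 1
  row 11 [01011]: ((NOT 0 IMPLIES 1) XOR 0) -> 1
  row 12 [01100]: ((NOT 1 IMPLIES 0) XOR 0) -> 1
  row 13 [01101]: ((NOT 1 IMPLIES 0) XOR 0) -> 1
  row 14 [01110]: ((NOT 1 IMPLIES 1) XOR 0) -> 1
  row 15 [01111]: ((NOT 1 IMPLIES 1) XOR 0) -> 1
  row 16 [10000]: ((NOT 0 IMPLIES 0) XOR 1) -> 1
  row 17 [10001]: ((NOT 0 IMPLIES 0) XOR 1) -> 1
  row 18 [10010]: ((NOT 0 IMPLIES 1) XOR 1) -> 0
  row 19 [10011]: ((NOT 0 IMPLIES 1) XOR 1) -> 0
  row 20 [10100]: ((NOT 1 IMPLIES 0) XOR 1) -> 0
  row 21 [10101]: ((NOT 1 IMPLIES 0) XOR 1) -> 0
  row 22 [10110]: ((NOT 1 IMPLIES 1) XOR 1) -> 0
  row 23 [10111]: ((NOT 1 IMPLIES 1) XOR 1) -> 0
  row 24 [11000]: ((NOT 0 IMPLIES 0) XOR 1) -> 1
  row 25 [11001]: ((NOT 0 IMPLIES 0) XOR 1) -> 1
  row 26 [11010]: ((NOT 0 IMPLIES 1) XOR 1) -> 0
  row 27 [11011]: ((NOT 0 IMPLIES 1) XOR 1) -> 0
  row 28 [11100]: ((NOT 1 IMPLIES 0) XOR 1) -> 0
  row 29 [11101]: ((NOT 1 IMPLIES 0) XOR 1) -> 0
  row 30 [11110]: ((NOT 1 IMPLIES 1) XOR 1) -> 0
  row 31 [11111]: ((NOT 1 IMPLIES 1) XOR 1) -> 0
Full result column, 8 rows per line (x1,x2 fixed per line; x3,x4,x5 runs 000..111 left to right):
  rows 0-7 [x1,x2=00]: 00111111  (ones: 6)
  rows 8-15 [x1,x2=01]: 00111111  (ones: 6)
  rows 16-23 [x1,x2=10]: 11000000  (ones: 2)
  rows 24-31 [x1,x2=11]: 11000000  (ones: 2)
Count of 1-rows = 6+6+2+2 = 16

16


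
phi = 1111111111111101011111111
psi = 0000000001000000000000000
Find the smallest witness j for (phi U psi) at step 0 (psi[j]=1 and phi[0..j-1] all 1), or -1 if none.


(phi U psi) at 0: need smallest j with psi[j]=1 and phi[i]=1 for all i in [0,j).
Scan from step 0:
  step 0: phi=1, psi=0 -> continue
  step 1: phi=1, psi=0 -> continue
  step 2: phi=1, psi=0 -> continue
  step 3: phi=1, psi=0 -> continue
  step 9: psi=1 and phi held for [0,9) -> witness found
Witness step = 9

9


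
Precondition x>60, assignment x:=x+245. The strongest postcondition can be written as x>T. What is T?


Formula: sp(P, x:=E) = exists old_x. (x = E[old_x/x]) AND P[old_x/x] (old_x is the value of x before the assignment; eliminate old_x by solving x = E[old_x/x] for old_x)
Step 1: Precondition P: x>60, i.e. old_x > 60
Step 2: Assignment gives x = old_x + 245, so old_x = x - 245
Step 3: Substitute into P: x - 245 > 60
Step 4: Simplify: x > 60+245 = 305

305


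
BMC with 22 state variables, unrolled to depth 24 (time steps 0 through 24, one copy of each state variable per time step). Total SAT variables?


BMC unrolls to depth k, creating one copy of each state var for steps 0..k.
Step count = 24 + 1 = 25 (steps 0 through 24)
Vars per step = 22
Total = 22 * 25 = 550

550


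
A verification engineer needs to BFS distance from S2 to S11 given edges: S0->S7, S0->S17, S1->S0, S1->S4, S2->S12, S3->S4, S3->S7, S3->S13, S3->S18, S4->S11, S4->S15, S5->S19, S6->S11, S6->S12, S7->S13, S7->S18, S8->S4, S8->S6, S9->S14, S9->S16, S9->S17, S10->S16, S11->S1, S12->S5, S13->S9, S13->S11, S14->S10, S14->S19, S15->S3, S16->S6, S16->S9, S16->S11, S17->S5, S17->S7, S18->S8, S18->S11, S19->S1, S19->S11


BFS layer-by-layer from S2:
  dist 0: {S2}
  dist 1: {S12}
  dist 2: {S5}
  dist 3: {S19}
  dist 4: {S1, S11}
  -> S11 reached at distance 4
Shortest path length = 4

4


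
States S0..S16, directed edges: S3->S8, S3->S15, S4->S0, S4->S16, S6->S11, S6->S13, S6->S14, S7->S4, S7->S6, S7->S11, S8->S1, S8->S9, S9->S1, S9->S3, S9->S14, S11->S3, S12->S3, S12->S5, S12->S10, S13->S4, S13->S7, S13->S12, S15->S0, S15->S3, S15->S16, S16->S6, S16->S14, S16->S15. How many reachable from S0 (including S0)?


BFS from S0:
  layer 0: {S0}
Reachable set: {S0}
Count = 1

1


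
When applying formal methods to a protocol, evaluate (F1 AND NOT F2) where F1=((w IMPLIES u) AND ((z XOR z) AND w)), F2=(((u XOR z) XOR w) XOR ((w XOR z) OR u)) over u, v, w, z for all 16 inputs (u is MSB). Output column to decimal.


F1 = ((w IMPLIES u) AND ((z XOR z) AND w))
F2 = (((u XOR z) XOR w) XOR ((w XOR z) OR u))
Counterexample to F1=>F2 is where F1=1 and F2=0.
Evaluate each row (bits = u,v,w,z, MSB first):
  row 0 [0000]: F1=0 F2=0 -> F1&~F2 -> 0
  row 1 [0001]: F1=0 F2=0 -> F1&~F2 -> 0
  row 2 [0010]: F1=0 F2=0 -> F1&~F2 -> 0
  row 3 [0011]: F1=0 F2=0 -> F1&~F2 -> 0
  row 4 [0100]: F1=0 F2=0 -> F1&~F2 -> 0
  row 5 [0101]: F1=0 F2=0 -> F1&~F2 -> 0
  row 6 [0110]: F1=0 F2=0 -> F1&~F2 -> 0
  row 7 [0111]: F1=0 F2=0 -> F1&~F2 -> 0
  row 8 [1000]: F1=0 F2=0 -> F1&~F2 -> 0
  row 9 [1001]: F1=0 F2=1 -> F1&~F2 -> 0
  row 10 [1010]: F1=0 F2=1 -> F1&~F2 -> 0
  row 11 [1011]: F1=0 F2=0 -> F1&~F2 -> 0
  row 12 [1100]: F1=0 F2=0 -> F1&~F2 -> 0
  row 13 [1101]: F1=0 F2=1 -> F1&~F2 -> 0
  row 14 [1110]: F1=0 F2=1 -> F1&~F2 -> 0
  row 15 [1111]: F1=0 F2=0 -> F1&~F2 -> 0
Full result column, 4 rows per line (u,v fixed per line; w,z runs 00..11 left to right):
  rows 0-3 [u,v=00]: 0000  = hex 0
  rows 4-7 [u,v=01]: 0000  = hex 0
  rows 8-11 [u,v=10]: 0000  = hex 0
  rows 12-15 [u,v=11]: 0000  = hex 0
Counterexample vector (row 0 .. row 15) = 0000000000000000
Output column grouped in 4s = 0000 0000 0000 0000 = 0x0000
Convert to decimal digit by digit (value = value*16 + digit):
  0 -> 0
  0*16 + 0 = 0
  0*16 + 0 = 0
  0*16 + 0 = 0
Decimal = 0

0


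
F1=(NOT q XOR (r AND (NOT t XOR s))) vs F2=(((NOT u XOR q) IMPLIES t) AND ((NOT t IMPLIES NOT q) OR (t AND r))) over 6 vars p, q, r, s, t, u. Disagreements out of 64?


F1 = (NOT q XOR (r AND (NOT t XOR s)))
F2 = (((NOT u XOR q) IMPLIES t) AND ((NOT t IMPLIES NOT q) OR (t AND r)))
Evaluate both on each of 64 rows (bits = p,q,r,s,t,u):
  row 0 [000000]: F1=1 F2=0 (differ) -> 1
  row 1 [000001]: F1=1 F2=1 -> 0
  row 2 [000010]: F1=1 F2=1 -> 0
  row 3 [000011]: F1=1 F2=1 -> 0
  row 4 [000100]: F1=1 F2=0 (differ) -> 1
  (every remaining row is evaluated the same way; all 64 results are listed next)
Full result column, 8 rows per line (p,q,r fixed per line; s,t,u runs 000..111 left to right):
  rows 0-7 [p,q,r=000]: 10001000  (ones: 2)
  rows 8-15 [p,q,r=001]: 01001011  (ones: 4)
  rows 16-23 [p,q,r=010]: 00110011  (ones: 4)
  rows 24-31 [p,q,r=011]: 11110000  (ones: 4)
  rows 32-39 [p,q,r=100]: 10001000  (ones: 2)
  rows 40-47 [p,q,r=101]: 01001011  (ones: 4)
  rows 48-55 [p,q,r=110]: 00110011  (ones: 4)
  rows 56-63 [p,q,r=111]: 11110000  (ones: 4)
Disagreements = 2+4+4+4+2+4+4+4 = 28

28


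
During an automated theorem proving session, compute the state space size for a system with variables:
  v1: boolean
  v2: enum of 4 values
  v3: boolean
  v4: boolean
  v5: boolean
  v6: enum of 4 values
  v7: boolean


State space = product of domain sizes of all variables.
Domain sizes:
  v1 (boolean): 2
  v2 (enum of 4 values): 4
  v3 (boolean): 2
  v4 (boolean): 2
  v5 (boolean): 2
  v6 (enum of 4 values): 4
  v7 (boolean): 2
Product = 2 * 4 * 2 * 2 * 2 * 4 * 2 = 512

512


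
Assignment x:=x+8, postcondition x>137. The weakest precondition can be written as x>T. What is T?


Formula: wp(x:=E, P) = P[E/x] (substitute E for x in postcondition)
Step 1: Postcondition: x>137
Step 2: Substitute x+8 for x: x+8>137
Step 3: Solve for x: x > 137-8 = 129

129


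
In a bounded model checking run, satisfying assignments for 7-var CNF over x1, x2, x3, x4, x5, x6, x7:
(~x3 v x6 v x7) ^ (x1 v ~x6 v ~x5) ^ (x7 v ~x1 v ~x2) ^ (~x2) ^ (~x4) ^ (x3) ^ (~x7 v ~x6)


CNF with 7 clauses over 7 vars (128 assignments).
An assignment satisfies CNF iff every clause has >=1 true literal.
Check each row (bits = x1,x2,x3,x4,x5,x6,x7; clause T/F shown):
  row 0 [0000000]: clauses=TTTTTFT -> 0
  row 1 [0000001]: clauses=TTTTTFT -> 0
  row 2 [0000010]: clauses=TTTTTFT -> 0
  row 3 [0000011]: clauses=TTTTTFF -> 0
  row 4 [0000100]: clauses=TTTTTFT -> 0
  (every remaining row is evaluated the same way; all 128 results are listed next)
Full result column, 8 rows per line (x1,x2,x3,x4 fixed per line; x5,x6,x7 runs 000..111 left to right):
  rows 0-7 [x1,x2,x3,x4=0000]: 00000000  (ones: 0)
  rows 8-15 [x1,x2,x3,x4=0001]: 00000000  (ones: 0)
  rows 16-23 [x1,x2,x3,x4=0010]: 01100100  (ones: 3)
  rows 24-31 [x1,x2,x3,x4=0011]: 00000000  (ones: 0)
  rows 32-39 [x1,x2,x3,x4=0100]: 00000000  (ones: 0)
  rows 40-47 [x1,x2,x3,x4=0101]: 00000000  (ones: 0)
  rows 48-55 [x1,x2,x3,x4=0110]: 00000000  (ones: 0)
  rows 56-63 [x1,x2,x3,x4=0111]: 00000000  (ones: 0)
  rows 64-71 [x1,x2,x3,x4=1000]: 00000000  (ones: 0)
  rows 72-79 [x1,x2,x3,x4=1001]: 00000000  (ones: 0)
  rows 80-87 [x1,x2,x3,x4=1010]: 01100110  (ones: 4)
  rows 88-95 [x1,x2,x3,x4=1011]: 00000000  (ones: 0)
  rows 96-103 [x1,x2,x3,x4=1100]: 00000000  (ones: 0)
  rows 104-111 [x1,x2,x3,x4=1101]: 00000000  (ones: 0)
  rows 112-119 [x1,x2,x3,x4=1110]: 00000000  (ones: 0)
  rows 120-127 [x1,x2,x3,x4=1111]: 00000000  (ones: 0)
Satisfying assignments = 0+0+3+0+0+0+0+0+0+0+4+0+0+0+0+0 = 7

7


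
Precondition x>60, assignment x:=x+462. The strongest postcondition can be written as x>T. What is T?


Formula: sp(P, x:=E) = exists old_x. (x = E[old_x/x]) AND P[old_x/x] (old_x is the value of x before the assignment; eliminate old_x by solving x = E[old_x/x] for old_x)
Step 1: Precondition P: x>60, i.e. old_x > 60
Step 2: Assignment gives x = old_x + 462, so old_x = x - 462
Step 3: Substitute into P: x - 462 > 60
Step 4: Simplify: x > 60+462 = 522

522


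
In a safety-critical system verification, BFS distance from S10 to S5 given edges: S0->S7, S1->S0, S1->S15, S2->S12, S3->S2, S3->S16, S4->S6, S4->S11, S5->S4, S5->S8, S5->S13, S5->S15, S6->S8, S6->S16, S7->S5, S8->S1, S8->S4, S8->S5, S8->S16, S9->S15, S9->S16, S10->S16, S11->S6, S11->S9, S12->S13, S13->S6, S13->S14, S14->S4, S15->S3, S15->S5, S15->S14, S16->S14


BFS layer-by-layer from S10:
  dist 0: {S10}
  dist 1: {S16}
  dist 2: {S14}
  dist 3: {S4}
  dist 4: {S6, S11}
  dist 5: {S8, S9}
  dist 6: {S1, S5, S15}
  -> S5 reached at distance 6
Shortest path length = 6

6


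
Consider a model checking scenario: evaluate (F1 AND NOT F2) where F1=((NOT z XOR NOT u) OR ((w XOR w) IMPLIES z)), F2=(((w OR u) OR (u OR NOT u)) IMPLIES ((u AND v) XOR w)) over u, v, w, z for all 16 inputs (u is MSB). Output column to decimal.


F1 = ((NOT z XOR NOT u) OR ((w XOR w) IMPLIES z))
F2 = (((w OR u) OR (u OR NOT u)) IMPLIES ((u AND v) XOR w))
Counterexample to F1=>F2 is where F1=1 and F2=0.
Evaluate each row (bits = u,v,w,z, MSB first):
  row 0 [0000]: F1=1 F2=0 -> F1&~F2 -> 1
  row 1 [0001]: F1=1 F2=0 -> F1&~F2 -> 1
  row 2 [0010]: F1=1 F2=1 -> F1&~F2 -> 0
  row 3 [0011]: F1=1 F2=1 -> F1&~F2 -> 0
  row 4 [0100]: F1=1 F2=0 -> F1&~F2 -> 1
  row 5 [0101]: F1=1 F2=0 -> F1&~F2 -> 1
  row 6 [0110]: F1=1 F2=1 -> F1&~F2 -> 0
  row 7 [0111]: F1=1 F2=1 -> F1&~F2 -> 0
  row 8 [1000]: F1=1 F2=0 -> F1&~F2 -> 1
  row 9 [1001]: F1=1 F2=0 -> F1&~F2 -> 1
  row 10 [1010]: F1=1 F2=1 -> F1&~F2 -> 0
  row 11 [1011]: F1=1 F2=1 -> F1&~F2 -> 0
  row 12 [1100]: F1=1 F2=1 -> F1&~F2 -> 0
  row 13 [1101]: F1=1 F2=1 -> F1&~F2 -> 0
  row 14 [1110]: F1=1 F2=0 -> F1&~F2 -> 1
  row 15 [1111]: F1=1 F2=0 -> F1&~F2 -> 1
Full result column, 4 rows per line (u,v fixed per line; w,z runs 00..11 left to right):
  rows 0-3 [u,v=00]: 1100  = hex C
  rows 4-7 [u,v=01]: 1100  = hex C
  rows 8-11 [u,v=10]: 1100  = hex C
  rows 12-15 [u,v=11]: 0011  = hex 3
Counterexample vector (row 0 .. row 15) = 1100110011000011
Output column grouped in 4s = 1100 1100 1100 0011 = 0xCCC3
Convert to decimal digit by digit (value = value*16 + digit):
  C -> 12
  12*16 + 12 (C) = 204
  204*16 + 12 (C) = 3276
  3276*16 + 3 = 52419
Decimal = 52419

52419


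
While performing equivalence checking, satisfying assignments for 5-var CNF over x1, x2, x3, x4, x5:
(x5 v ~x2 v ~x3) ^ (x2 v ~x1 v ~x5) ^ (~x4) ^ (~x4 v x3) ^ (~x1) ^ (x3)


CNF with 6 clauses over 5 vars (32 assignments).
An assignment satisfies CNF iff every clause has >=1 true literal.
Check each row (bits = x1,x2,x3,x4,x5; clause T/F shown):
  row 0 [00000]: clauses=TTTTTF -> 0
  row 1 [00001]: clauses=TTTTTF -> 0
  row 2 [00010]: clauses=TTFFTF -> 0
  row 3 [00011]: clauses=TTFFTF -> 0
  row 4 [00100]: clauses=TTTTTT -> 1
  row 5 [00101]: clauses=TTTTTT -> 1
  row 6 [00110]: clauses=TTFTTT -> 0
  row 7 [00111]: clauses=TTFTTT -> 0
  row 8 [01000]: clauses=TTTTTF -> 0
  row 9 [01001]: clauses=TTTTTF -> 0
  row 10 [01010]: clauses=TTFFTF -> 0
  row 11 [01011]: clauses=TTFFTF -> 0
  row 12 [01100]: clauses=FTTTTT -> 0
  row 13 [01101]: clauses=TTTTTT -> 1
  row 14 [01110]: clauses=FTFTTT -> 0
  row 15 [01111]: clauses=TTFTTT -> 0
  row 16 [10000]: clauses=TTTTFF -> 0
  row 17 [10001]: clauses=TFTTFF -> 0
  row 18 [10010]: clauses=TTFFFF -> 0
  row 19 [10011]: clauses=TFFFFF -> 0
  row 20 [10100]: clauses=TTTTFT -> 0
  row 21 [10101]: clauses=TFTTFT -> 0
  row 22 [10110]: clauses=TTFTFT -> 0
  row 23 [10111]: clauses=TFFTFT -> 0
  row 24 [11000]: clauses=TTTTFF -> 0
  row 25 [11001]: clauses=TTTTFF -> 0
  row 26 [11010]: clauses=TTFFFF -> 0
  row 27 [11011]: clauses=TTFFFF -> 0
  row 28 [11100]: clauses=FTTTFT -> 0
  row 29 [11101]: clauses=TTTTFT -> 0
  row 30 [11110]: clauses=FTFTFT -> 0
  row 31 [11111]: clauses=TTFTFT -> 0
Full result column, 8 rows per line (x1,x2 fixed per line; x3,x4,x5 runs 000..111 left to right):
  rows 0-7 [x1,x2=00]: 00001100  (ones: 2)
  rows 8-15 [x1,x2=01]: 00000100  (ones: 1)
  rows 16-23 [x1,x2=10]: 00000000  (ones: 0)
  rows 24-31 [x1,x2=11]: 00000000  (ones: 0)
Satisfying assignments = 2+1+0+0 = 3

3


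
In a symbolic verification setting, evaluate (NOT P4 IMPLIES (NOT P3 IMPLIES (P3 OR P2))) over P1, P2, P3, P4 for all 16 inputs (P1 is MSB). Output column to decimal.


Formula: (NOT P4 IMPLIES (NOT P3 IMPLIES (P3 OR P2))) over P1, P2, P3, P4 (16 rows)
Evaluate each row (bits = P1,P2,P3,P4, MSB first):
  row 0 [0000]: (NOT 0 IMPLIES (NOT 0 IMPLIES (0 OR 0))) -> 0
  row 1 [0001]: (NOT 1 IMPLIES (NOT 0 IMPLIES (0 OR 0))) -> 1
  row 2 [0010]: (NOT 0 IMPLIES (NOT 1 IMPLIES (1 OR 0))) -> 1
  row 3 [0011]: (NOT 1 IMPLIES (NOT 1 IMPLIES (1 OR 0))) -> 1
  row 4 [0100]: (NOT 0 IMPLIES (NOT 0 IMPLIES (0 OR 1))) -> 1
  row 5 [0101]: (NOT 1 IMPLIES (NOT 0 IMPLIES (0 OR 1))) -> 1
  row 6 [0110]: (NOT 0 IMPLIES (NOT 1 IMPLIES (1 OR 1))) -> 1
  row 7 [0111]: (NOT 1 IMPLIES (NOT 1 IMPLIES (1 OR 1))) -> 1
  row 8 [1000]: (NOT 0 IMPLIES (NOT 0 IMPLIES (0 OR 0))) -> 0
  row 9 [1001]: (NOT 1 IMPLIES (NOT 0 IMPLIES (0 OR 0))) -> 1
  row 10 [1010]: (NOT 0 IMPLIES (NOT 1 IMPLIES (1 OR 0))) -> 1
  row 11 [1011]: (NOT 1 IMPLIES (NOT 1 IMPLIES (1 OR 0))) -> 1
  row 12 [1100]: (NOT 0 IMPLIES (NOT 0 IMPLIES (0 OR 1))) -> 1
  row 13 [1101]: (NOT 1 IMPLIES (NOT 0 IMPLIES (0 OR 1))) -> 1
  row 14 [1110]: (NOT 0 IMPLIES (NOT 1 IMPLIES (1 OR 1))) -> 1
  row 15 [1111]: (NOT 1 IMPLIES (NOT 1 IMPLIES (1 OR 1))) -> 1
Full result column, 4 rows per line (P1,P2 fixed per line; P3,P4 runs 00..11 left to right):
  rows 0-3 [P1,P2=00]: 0111  = hex 7
  rows 4-7 [P1,P2=01]: 1111  = hex F
  rows 8-11 [P1,P2=10]: 0111  = hex 7
  rows 12-15 [P1,P2=11]: 1111  = hex F
Output column (row 0 .. row 15) = 0111111101111111
Output column grouped in 4s = 0111 1111 0111 1111 = 0x7F7F
Convert to decimal digit by digit (value = value*16 + digit):
  7 -> 7
  7*16 + 15 (F) = 127
  127*16 + 7 = 2039
  2039*16 + 15 (F) = 32639
Decimal = 32639

32639


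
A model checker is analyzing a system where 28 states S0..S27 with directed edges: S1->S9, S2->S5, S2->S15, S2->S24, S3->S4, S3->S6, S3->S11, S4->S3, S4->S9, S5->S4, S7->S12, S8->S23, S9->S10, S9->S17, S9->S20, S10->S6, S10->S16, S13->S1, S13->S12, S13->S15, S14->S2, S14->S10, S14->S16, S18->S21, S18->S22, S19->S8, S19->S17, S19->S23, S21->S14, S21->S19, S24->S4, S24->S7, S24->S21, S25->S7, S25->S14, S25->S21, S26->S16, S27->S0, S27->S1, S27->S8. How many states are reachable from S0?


BFS from S0:
  layer 0: {S0}
Reachable set: {S0}
Count = 1

1


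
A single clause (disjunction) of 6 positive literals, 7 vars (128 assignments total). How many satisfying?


Step 1: Total=2^7=128
Step 2: Unsat when all 6 false: 2^1=2
Step 3: Sat=128-2=126

126


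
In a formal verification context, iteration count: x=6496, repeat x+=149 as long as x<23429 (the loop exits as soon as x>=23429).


Step 1: x goes from 6496 toward 23429 by 149; the body runs while x<23429, so iterations = ceil((bound-start)/step)
Step 2: Distance=16933
Step 3: ceil(16933/149)=114

114


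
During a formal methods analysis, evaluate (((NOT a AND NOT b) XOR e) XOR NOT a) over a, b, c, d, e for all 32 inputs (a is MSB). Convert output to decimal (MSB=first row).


Formula: (((NOT a AND NOT b) XOR e) XOR NOT a) over a, b, c, d, e (32 rows)
Evaluate each row (bits = a,b,c,d,e, MSB first):
  row 0 [00000]: (((NOT 0 AND NOT 0) XOR 0) XOR NOT 0) -> 0
  row 1 [00001]: (((NOT 0 AND NOT 0) XOR 1) XOR NOT 0) -> 1
  row 2 [00010]: (((NOT 0 AND NOT 0) XOR 0) XOR NOT 0) -> 0
  row 3 [00011]: (((NOT 0 AND NOT 0) XOR 1) XOR NOT 0) -> 1
  row 4 [00100]: (((NOT 0 AND NOT 0) XOR 0) XOR NOT 0) -> 0
  row 5 [00101]: (((NOT 0 AND NOT 0) XOR 1) XOR NOT 0) -> 1
  row 6 [00110]: (((NOT 0 AND NOT 0) XOR 0) XOR NOT 0) -> 0
  row 7 [00111]: (((NOT 0 AND NOT 0) XOR 1) XOR NOT 0) -> 1
  row 8 [01000]: (((NOT 0 AND NOT 1) XOR 0) XOR NOT 0) -> 1
  row 9 [01001]: (((NOT 0 AND NOT 1) XOR 1) XOR NOT 0) -> 0
  row 10 [01010]: (((NOT 0 AND NOT 1) XOR 0) XOR NOT 0) -> 1
  row 11 [01011]: (((NOT 0 AND NOT 1) XOR 1) XOR NOT 0) -> 0
  row 12 [01100]: (((NOT 0 AND NOT 1) XOR 0) XOR NOT 0) -> 1
  row 13 [01101]: (((NOT 0 AND NOT 1) XOR 1) XOR NOT 0) -> 0
  row 14 [01110]: (((NOT 0 AND NOT 1) XOR 0) XOR NOT 0) -> 1
  row 15 [01111]: (((NOT 0 AND NOT 1) XOR 1) XOR NOT 0) -> 0
  row 16 [10000]: (((NOT 1 AND NOT 0) XOR 0) XOR NOT 1) -> 0
  row 17 [10001]: (((NOT 1 AND NOT 0) XOR 1) XOR NOT 1) -> 1
  row 18 [10010]: (((NOT 1 AND NOT 0) XOR 0) XOR NOT 1) -> 0
  row 19 [10011]: (((NOT 1 AND NOT 0) XOR 1) XOR NOT 1) -> 1
  row 20 [10100]: (((NOT 1 AND NOT 0) XOR 0) XOR NOT 1) -> 0
  row 21 [10101]: (((NOT 1 AND NOT 0) XOR 1) XOR NOT 1) -> 1
  row 22 [10110]: (((NOT 1 AND NOT 0) XOR 0) XOR NOT 1) -> 0
  row 23 [10111]: (((NOT 1 AND NOT 0) XOR 1) XOR NOT 1) -> 1
  row 24 [11000]: (((NOT 1 AND NOT 1) XOR 0) XOR NOT 1) -> 0
  row 25 [11001]: (((NOT 1 AND NOT 1) XOR 1) XOR NOT 1) -> 1
  row 26 [11010]: (((NOT 1 AND NOT 1) XOR 0) XOR NOT 1) -> 0
  row 27 [11011]: (((NOT 1 AND NOT 1) XOR 1) XOR NOT 1) -> 1
  row 28 [11100]: (((NOT 1 AND NOT 1) XOR 0) XOR NOT 1) -> 0
  row 29 [11101]: (((NOT 1 AND NOT 1) XOR 1) XOR NOT 1) -> 1
  row 30 [11110]: (((NOT 1 AND NOT 1) XOR 0) XOR NOT 1) -> 0
  row 31 [11111]: (((NOT 1 AND NOT 1) XOR 1) XOR NOT 1) -> 1
Full result column, 4 rows per line (a,b,c fixed per line; d,e runs 00..11 left to right):
  rows 0-3 [a,b,c=000]: 0101  = hex 5
  rows 4-7 [a,b,c=001]: 0101  = hex 5
  rows 8-11 [a,b,c=010]: 1010  = hex A
  rows 12-15 [a,b,c=011]: 1010  = hex A
  rows 16-19 [a,b,c=100]: 0101  = hex 5
  rows 20-23 [a,b,c=101]: 0101  = hex 5
  rows 24-27 [a,b,c=110]: 0101  = hex 5
  rows 28-31 [a,b,c=111]: 0101  = hex 5
Output column (row 0 .. row 31) = 01010101101010100101010101010101
Output column grouped in 4s = 0101 0101 1010 1010 0101 0101 0101 0101 = 0x55AA5555
Convert to decimal digit by digit (value = value*16 + digit):
  5 -> 5
  5*16 + 5 = 85
  85*16 + 10 (A) = 1370
  1370*16 + 10 (A) = 21930
  21930*16 + 5 = 350885
  350885*16 + 5 = 5614165
  5614165*16 + 5 = 89826645
  89826645*16 + 5 = 1437226325
Decimal = 1437226325

1437226325


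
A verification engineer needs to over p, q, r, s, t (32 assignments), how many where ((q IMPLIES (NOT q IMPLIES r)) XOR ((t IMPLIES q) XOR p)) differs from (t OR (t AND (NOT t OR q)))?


F1 = ((q IMPLIES (NOT q IMPLIES r)) XOR ((t IMPLIES q) XOR p))
F2 = (t OR (t AND (NOT t OR q)))
Evaluate both on each of 32 rows (bits = p,q,r,s,t):
  row 0 [00000]: F1=0 F2=0 -> 0
  row 1 [00001]: F1=1 F2=1 -> 0
  row 2 [00010]: F1=0 F2=0 -> 0
  row 3 [00011]: F1=1 F2=1 -> 0
  row 4 [00100]: F1=0 F2=0 -> 0
  row 5 [00101]: F1=1 F2=1 -> 0
  row 6 [00110]: F1=0 F2=0 -> 0
  row 7 [00111]: F1=1 F2=1 -> 0
  row 8 [01000]: F1=0 F2=0 -> 0
  row 9 [01001]: F1=0 F2=1 (differ) -> 1
  row 10 [01010]: F1=0 F2=0 -> 0
  row 11 [01011]: F1=0 F2=1 (differ) -> 1
  row 12 [01100]: F1=0 F2=0 -> 0
  row 13 [01101]: F1=0 F2=1 (differ) -> 1
  row 14 [01110]: F1=0 F2=0 -> 0
  row 15 [01111]: F1=0 F2=1 (differ) -> 1
  row 16 [10000]: F1=1 F2=0 (differ) -> 1
  row 17 [10001]: F1=0 F2=1 (differ) -> 1
  row 18 [10010]: F1=1 F2=0 (differ) -> 1
  row 19 [10011]: F1=0 F2=1 (differ) -> 1
  row 20 [10100]: F1=1 F2=0 (differ) -> 1
  row 21 [10101]: F1=0 F2=1 (differ) -> 1
  row 22 [10110]: F1=1 F2=0 (differ) -> 1
  row 23 [10111]: F1=0 F2=1 (differ) -> 1
  row 24 [11000]: F1=1 F2=0 (differ) -> 1
  row 25 [11001]: F1=1 F2=1 -> 0
  row 26 [11010]: F1=1 F2=0 (differ) -> 1
  row 27 [11011]: F1=1 F2=1 -> 0
  row 28 [11100]: F1=1 F2=0 (differ) -> 1
  row 29 [11101]: F1=1 F2=1 -> 0
  row 30 [11110]: F1=1 F2=0 (differ) -> 1
  row 31 [11111]: F1=1 F2=1 -> 0
Full result column, 8 rows per line (p,q fixed per line; r,s,t runs 000..111 left to right):
  rows 0-7 [p,q=00]: 00000000  (ones: 0)
  rows 8-15 [p,q=01]: 01010101  (ones: 4)
  rows 16-23 [p,q=10]: 11111111  (ones: 8)
  rows 24-31 [p,q=11]: 10101010  (ones: 4)
Disagreements = 0+4+8+4 = 16

16


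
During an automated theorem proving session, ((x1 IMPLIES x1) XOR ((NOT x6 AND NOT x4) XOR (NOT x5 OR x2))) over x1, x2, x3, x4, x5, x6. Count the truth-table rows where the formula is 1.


Formula: ((x1 IMPLIES x1) XOR ((NOT x6 AND NOT x4) XOR (NOT x5 OR x2))) over 6 vars (64 rows)
Evaluate each row (x1, x2, x3, x4, x5, x6 as bits, MSB first):
  row 0 [000000]: ((0 IMPLIES 0) XOR ((NOT 0 AND NOT 0) XOR (NOT 0 OR 0))) -> 1
  row 1 [000001]: ((0 IMPLIES 0) XOR ((NOT 1 AND NOT 0) XOR (NOT 0 OR 0))) -> 0
  row 2 [000010]: ((0 IMPLIES 0) XOR ((NOT 0 AND NOT 0) XOR (NOT 1 OR 0))) -> 0
  row 3 [000011]: ((0 IMPLIES 0) XOR ((NOT 1 AND NOT 0) XOR (NOT 1 OR 0))) -> 1
  row 4 [000100]: ((0 IMPLIES 0) XOR ((NOT 0 AND NOT 1) XOR (NOT 0 OR 0))) -> 0
  (every remaining row is evaluated the same way; all 64 results are listed next)
Full result column, 8 rows per line (x1,x2,x3 fixed per line; x4,x5,x6 runs 000..111 left to right):
  rows 0-7 [x1,x2,x3=000]: 10010011  (ones: 4)
  rows 8-15 [x1,x2,x3=001]: 10010011  (ones: 4)
  rows 16-23 [x1,x2,x3=010]: 10100000  (ones: 2)
  rows 24-31 [x1,x2,x3=011]: 10100000  (ones: 2)
  rows 32-39 [x1,x2,x3=100]: 10010011  (ones: 4)
  rows 40-47 [x1,x2,x3=101]: 10010011  (ones: 4)
  rows 48-55 [x1,x2,x3=110]: 10100000  (ones: 2)
  rows 56-63 [x1,x2,x3=111]: 10100000  (ones: 2)
Count of 1-rows = 4+4+2+2+4+4+2+2 = 24

24


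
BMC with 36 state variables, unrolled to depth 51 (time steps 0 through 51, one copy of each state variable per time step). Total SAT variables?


BMC unrolls to depth k, creating one copy of each state var for steps 0..k.
Step count = 51 + 1 = 52 (steps 0 through 51)
Vars per step = 36
Total = 36 * 52 = 1872

1872


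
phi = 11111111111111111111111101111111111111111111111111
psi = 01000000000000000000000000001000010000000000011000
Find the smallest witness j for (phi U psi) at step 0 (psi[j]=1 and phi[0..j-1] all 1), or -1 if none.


(phi U psi) at 0: need smallest j with psi[j]=1 and phi[i]=1 for all i in [0,j).
Scan from step 0:
  step 0: phi=1, psi=0 -> continue
  step 1: psi=1 and phi held for [0,1) -> witness found
Witness step = 1

1


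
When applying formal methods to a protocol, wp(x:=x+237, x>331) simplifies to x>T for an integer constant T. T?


Formula: wp(x:=E, P) = P[E/x] (substitute E for x in postcondition)
Step 1: Postcondition: x>331
Step 2: Substitute x+237 for x: x+237>331
Step 3: Solve for x: x > 331-237 = 94

94


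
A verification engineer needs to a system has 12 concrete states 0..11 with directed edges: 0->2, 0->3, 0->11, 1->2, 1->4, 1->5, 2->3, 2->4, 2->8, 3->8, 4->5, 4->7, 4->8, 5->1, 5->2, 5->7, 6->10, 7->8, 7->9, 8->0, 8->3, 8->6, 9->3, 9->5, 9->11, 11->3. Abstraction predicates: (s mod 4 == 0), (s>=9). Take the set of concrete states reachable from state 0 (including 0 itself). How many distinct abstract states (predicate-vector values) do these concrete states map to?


BFS from 0:
Concrete reachable: {0, 1, 2, 3, 4, 5, 6, 7, 8, 9, 10, 11}
Abstract via predicates (s mod 4 == 0), (s>=9):
  (0,0) <- {1, 2, 3, 5, 6, 7}
  (0,1) <- {9, 10, 11}
  (1,0) <- {0, 4, 8}
Distinct abstract states = 3

3


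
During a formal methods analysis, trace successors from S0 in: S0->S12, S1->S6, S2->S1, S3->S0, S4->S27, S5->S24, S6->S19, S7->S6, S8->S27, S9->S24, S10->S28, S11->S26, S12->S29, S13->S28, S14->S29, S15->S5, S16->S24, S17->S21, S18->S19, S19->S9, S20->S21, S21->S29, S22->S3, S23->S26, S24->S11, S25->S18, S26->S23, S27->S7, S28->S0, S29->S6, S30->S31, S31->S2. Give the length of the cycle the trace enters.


Trace from S0 until a state repeats:
  S0 -> S12 -> S29 -> S6 -> S19 -> S9 -> S24 -> S11 -> S26 -> S23 -> S26
S26 first seen at step 8, revisited at step 10.
Cycle length = 10 - 8 = 2

2


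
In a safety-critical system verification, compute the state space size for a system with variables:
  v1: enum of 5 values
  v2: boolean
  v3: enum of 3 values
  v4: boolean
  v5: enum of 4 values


State space = product of domain sizes of all variables.
Domain sizes:
  v1 (enum of 5 values): 5
  v2 (boolean): 2
  v3 (enum of 3 values): 3
  v4 (boolean): 2
  v5 (enum of 4 values): 4
Product = 5 * 2 * 3 * 2 * 4 = 240

240


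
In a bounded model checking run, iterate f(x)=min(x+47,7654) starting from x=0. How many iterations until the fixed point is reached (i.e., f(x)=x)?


Step 1: x=0, cap=7654, increment=47
Step 2: x grows by 47 each step until capped at 7654; fixed point is x=7654
Step 3: iterations = ceil(7654/47) = 163

163


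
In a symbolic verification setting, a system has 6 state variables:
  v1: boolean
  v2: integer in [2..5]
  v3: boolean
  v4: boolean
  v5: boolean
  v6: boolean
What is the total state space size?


State space = product of domain sizes of all variables.
Domain sizes:
  v1 (boolean): 2
  v2 (integer in [2..5]): 4
  v3 (boolean): 2
  v4 (boolean): 2
  v5 (boolean): 2
  v6 (boolean): 2
Product = 2 * 4 * 2 * 2 * 2 * 2 = 128

128


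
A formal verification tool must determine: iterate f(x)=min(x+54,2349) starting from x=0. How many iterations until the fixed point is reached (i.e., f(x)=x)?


Step 1: x=0, cap=2349, increment=54
Step 2: x grows by 54 each step until capped at 2349; fixed point is x=2349
Step 3: iterations = ceil(2349/54) = 44

44


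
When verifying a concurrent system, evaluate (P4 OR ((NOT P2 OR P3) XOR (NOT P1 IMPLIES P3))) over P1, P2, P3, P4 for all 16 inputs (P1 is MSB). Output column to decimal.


Formula: (P4 OR ((NOT P2 OR P3) XOR (NOT P1 IMPLIES P3))) over P1, P2, P3, P4 (16 rows)
Evaluate each row (bits = P1,P2,P3,P4, MSB first):
  row 0 [0000]: (0 OR ((NOT 0 OR 0) XOR (NOT 0 IMPLIES 0))) -> 1
  row 1 [0001]: (1 OR ((NOT 0 OR 0) XOR (NOT 0 IMPLIES 0))) -> 1
  row 2 [0010]: (0 OR ((NOT 0 OR 1) XOR (NOT 0 IMPLIES 1))) -> 0
  row 3 [0011]: (1 OR ((NOT 0 OR 1) XOR (NOT 0 IMPLIES 1))) -> 1
  row 4 [0100]: (0 OR ((NOT 1 OR 0) XOR (NOT 0 IMPLIES 0))) -> 0
  row 5 [0101]: (1 OR ((NOT 1 OR 0) XOR (NOT 0 IMPLIES 0))) -> 1
  row 6 [0110]: (0 OR ((NOT 1 OR 1) XOR (NOT 0 IMPLIES 1))) -> 0
  row 7 [0111]: (1 OR ((NOT 1 OR 1) XOR (NOT 0 IMPLIES 1))) -> 1
  row 8 [1000]: (0 OR ((NOT 0 OR 0) XOR (NOT 1 IMPLIES 0))) -> 0
  row 9 [1001]: (1 OR ((NOT 0 OR 0) XOR (NOT 1 IMPLIES 0))) -> 1
  row 10 [1010]: (0 OR ((NOT 0 OR 1) XOR (NOT 1 IMPLIES 1))) -> 0
  row 11 [1011]: (1 OR ((NOT 0 OR 1) XOR (NOT 1 IMPLIES 1))) -> 1
  row 12 [1100]: (0 OR ((NOT 1 OR 0) XOR (NOT 1 IMPLIES 0))) -> 1
  row 13 [1101]: (1 OR ((NOT 1 OR 0) XOR (NOT 1 IMPLIES 0))) -> 1
  row 14 [1110]: (0 OR ((NOT 1 OR 1) XOR (NOT 1 IMPLIES 1))) -> 0
  row 15 [1111]: (1 OR ((NOT 1 OR 1) XOR (NOT 1 IMPLIES 1))) -> 1
Full result column, 4 rows per line (P1,P2 fixed per line; P3,P4 runs 00..11 left to right):
  rows 0-3 [P1,P2=00]: 1101  = hex D
  rows 4-7 [P1,P2=01]: 0101  = hex 5
  rows 8-11 [P1,P2=10]: 0101  = hex 5
  rows 12-15 [P1,P2=11]: 1101  = hex D
Output column (row 0 .. row 15) = 1101010101011101
Output column grouped in 4s = 1101 0101 0101 1101 = 0xD55D
Convert to decimal digit by digit (value = value*16 + digit):
  D -> 13
  13*16 + 5 = 213
  213*16 + 5 = 3413
  3413*16 + 13 (D) = 54621
Decimal = 54621

54621


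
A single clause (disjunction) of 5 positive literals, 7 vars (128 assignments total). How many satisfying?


Step 1: Total=2^7=128
Step 2: Unsat when all 5 false: 2^2=4
Step 3: Sat=128-4=124

124


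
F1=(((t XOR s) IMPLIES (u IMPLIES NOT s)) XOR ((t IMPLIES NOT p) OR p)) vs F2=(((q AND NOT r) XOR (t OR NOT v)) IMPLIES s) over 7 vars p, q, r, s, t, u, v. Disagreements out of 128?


F1 = (((t XOR s) IMPLIES (u IMPLIES NOT s)) XOR ((t IMPLIES NOT p) OR p))
F2 = (((q AND NOT r) XOR (t OR NOT v)) IMPLIES s)
Evaluate both on each of 128 rows (bits = p,q,r,s,t,u,v):
  row 0 [0000000]: F1=0 F2=0 -> 0
  row 1 [0000001]: F1=0 F2=1 (differ) -> 1
  row 2 [0000010]: F1=0 F2=0 -> 0
  row 3 [0000011]: F1=0 F2=1 (differ) -> 1
  row 4 [0000100]: F1=0 F2=0 -> 0
  (every remaining row is evaluated the same way; all 128 results are listed next)
Full result column, 8 rows per line (p,q,r,s fixed per line; t,u,v runs 000..111 left to right):
  rows 0-7 [p,q,r,s=0000]: 01010000  (ones: 2)
  rows 8-15 [p,q,r,s=0001]: 11001111  (ones: 6)
  rows 16-23 [p,q,r,s=0010]: 01010000  (ones: 2)
  rows 24-31 [p,q,r,s=0011]: 11001111  (ones: 6)
  rows 32-39 [p,q,r,s=0100]: 10101111  (ones: 6)
  rows 40-47 [p,q,r,s=0101]: 11001111  (ones: 6)
  rows 48-55 [p,q,r,s=0110]: 01010000  (ones: 2)
  rows 56-63 [p,q,r,s=0111]: 11001111  (ones: 6)
  rows 64-71 [p,q,r,s=1000]: 01010000  (ones: 2)
  rows 72-79 [p,q,r,s=1001]: 11001111  (ones: 6)
  rows 80-87 [p,q,r,s=1010]: 01010000  (ones: 2)
  rows 88-95 [p,q,r,s=1011]: 11001111  (ones: 6)
  rows 96-103 [p,q,r,s=1100]: 10101111  (ones: 6)
  rows 104-111 [p,q,r,s=1101]: 11001111  (ones: 6)
  rows 112-119 [p,q,r,s=1110]: 01010000  (ones: 2)
  rows 120-127 [p,q,r,s=1111]: 11001111  (ones: 6)
Disagreements = 2+6+2+6+6+6+2+6+2+6+2+6+6+6+2+6 = 72

72


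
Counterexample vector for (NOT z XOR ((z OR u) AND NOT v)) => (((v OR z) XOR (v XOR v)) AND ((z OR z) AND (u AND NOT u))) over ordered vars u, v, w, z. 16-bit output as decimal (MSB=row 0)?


F1 = (NOT z XOR ((z OR u) AND NOT v))
F2 = (((v OR z) XOR (v XOR v)) AND ((z OR z) AND (u AND NOT u)))
Counterexample to F1=>F2 is where F1=1 and F2=0.
Evaluate each row (bits = u,v,w,z, MSB first):
  row 0 [0000]: F1=1 F2=0 -> F1&~F2 -> 1
  row 1 [0001]: F1=1 F2=0 -> F1&~F2 -> 1
  row 2 [0010]: F1=1 F2=0 -> F1&~F2 -> 1
  row 3 [0011]: F1=1 F2=0 -> F1&~F2 -> 1
  row 4 [0100]: F1=1 F2=0 -> F1&~F2 -> 1
  row 5 [0101]: F1=0 F2=0 -> F1&~F2 -> 0
  row 6 [0110]: F1=1 F2=0 -> F1&~F2 -> 1
  row 7 [0111]: F1=0 F2=0 -> F1&~F2 -> 0
  row 8 [1000]: F1=0 F2=0 -> F1&~F2 -> 0
  row 9 [1001]: F1=1 F2=0 -> F1&~F2 -> 1
  row 10 [1010]: F1=0 F2=0 -> F1&~F2 -> 0
  row 11 [1011]: F1=1 F2=0 -> F1&~F2 -> 1
  row 12 [1100]: F1=1 F2=0 -> F1&~F2 -> 1
  row 13 [1101]: F1=0 F2=0 -> F1&~F2 -> 0
  row 14 [1110]: F1=1 F2=0 -> F1&~F2 -> 1
  row 15 [1111]: F1=0 F2=0 -> F1&~F2 -> 0
Full result column, 4 rows per line (u,v fixed per line; w,z runs 00..11 left to right):
  rows 0-3 [u,v=00]: 1111  = hex F
  rows 4-7 [u,v=01]: 1010  = hex A
  rows 8-11 [u,v=10]: 0101  = hex 5
  rows 12-15 [u,v=11]: 1010  = hex A
Counterexample vector (row 0 .. row 15) = 1111101001011010
Output column grouped in 4s = 1111 1010 0101 1010 = 0xFA5A
Convert to decimal digit by digit (value = value*16 + digit):
  F -> 15
  15*16 + 10 (A) = 250
  250*16 + 5 = 4005
  4005*16 + 10 (A) = 64090
Decimal = 64090

64090


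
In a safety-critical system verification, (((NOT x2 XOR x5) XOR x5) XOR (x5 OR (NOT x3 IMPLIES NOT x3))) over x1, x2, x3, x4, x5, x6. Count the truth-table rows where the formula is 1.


Formula: (((NOT x2 XOR x5) XOR x5) XOR (x5 OR (NOT x3 IMPLIES NOT x3))) over 6 vars (64 rows)
Evaluate each row (x1, x2, x3, x4, x5, x6 as bits, MSB first):
  row 0 [000000]: (((NOT 0 XOR 0) XOR 0) XOR (0 OR (NOT 0 IMPLIES NOT 0))) -> 0
  row 1 [000001]: (((NOT 0 XOR 0) XOR 0) XOR (0 OR (NOT 0 IMPLIES NOT 0))) -> 0
  row 2 [000010]: (((NOT 0 XOR 1) XOR 1) XOR (1 OR (NOT 0 IMPLIES NOT 0))) -> 0
  row 3 [000011]: (((NOT 0 XOR 1) XOR 1) XOR (1 OR (NOT 0 IMPLIES NOT 0))) -> 0
  row 4 [000100]: (((NOT 0 XOR 0) XOR 0) XOR (0 OR (NOT 0 IMPLIES NOT 0))) -> 0
  (every remaining row is evaluated the same way; all 64 results are listed next)
Full result column, 8 rows per line (x1,x2,x3 fixed per line; x4,x5,x6 runs 000..111 left to right):
  rows 0-7 [x1,x2,x3=000]: 00000000  (ones: 0)
  rows 8-15 [x1,x2,x3=001]: 00000000  (ones: 0)
  rows 16-23 [x1,x2,x3=010]: 11111111  (ones: 8)
  rows 24-31 [x1,x2,x3=011]: 11111111  (ones: 8)
  rows 32-39 [x1,x2,x3=100]: 00000000  (ones: 0)
  rows 40-47 [x1,x2,x3=101]: 00000000  (ones: 0)
  rows 48-55 [x1,x2,x3=110]: 11111111  (ones: 8)
  rows 56-63 [x1,x2,x3=111]: 11111111  (ones: 8)
Count of 1-rows = 0+0+8+8+0+0+8+8 = 32

32


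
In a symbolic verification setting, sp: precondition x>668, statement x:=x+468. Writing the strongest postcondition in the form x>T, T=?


Formula: sp(P, x:=E) = exists old_x. (x = E[old_x/x]) AND P[old_x/x] (old_x is the value of x before the assignment; eliminate old_x by solving x = E[old_x/x] for old_x)
Step 1: Precondition P: x>668, i.e. old_x > 668
Step 2: Assignment gives x = old_x + 468, so old_x = x - 468
Step 3: Substitute into P: x - 468 > 668
Step 4: Simplify: x > 668+468 = 1136

1136


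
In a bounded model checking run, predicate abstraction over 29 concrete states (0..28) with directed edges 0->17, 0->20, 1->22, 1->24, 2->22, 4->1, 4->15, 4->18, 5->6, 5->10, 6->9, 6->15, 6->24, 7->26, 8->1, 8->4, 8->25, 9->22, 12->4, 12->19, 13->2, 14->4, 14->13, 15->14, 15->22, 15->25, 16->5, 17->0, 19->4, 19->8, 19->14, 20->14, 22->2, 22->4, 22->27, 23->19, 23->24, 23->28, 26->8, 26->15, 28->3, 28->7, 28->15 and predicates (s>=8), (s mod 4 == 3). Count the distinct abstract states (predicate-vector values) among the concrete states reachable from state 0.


BFS from 0:
Concrete reachable: {0, 1, 2, 4, 13, 14, 15, 17, 18, 20, 22, 24, 25, 27}
Abstract via predicates (s>=8), (s mod 4 == 3):
  (0,0) <- {0, 1, 2, 4}
  (1,0) <- {13, 14, 17, 18, 20, 22, 24, 25}
  (1,1) <- {15, 27}
Distinct abstract states = 3

3


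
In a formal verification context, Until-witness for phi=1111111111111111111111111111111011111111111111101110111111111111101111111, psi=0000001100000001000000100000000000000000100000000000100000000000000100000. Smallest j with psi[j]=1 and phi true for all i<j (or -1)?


(phi U psi) at 0: need smallest j with psi[j]=1 and phi[i]=1 for all i in [0,j).
Scan from step 0:
  step 0: phi=1, psi=0 -> continue
  step 1: phi=1, psi=0 -> continue
  step 2: phi=1, psi=0 -> continue
  step 3: phi=1, psi=0 -> continue
  step 6: psi=1 and phi held for [0,6) -> witness found
Witness step = 6

6


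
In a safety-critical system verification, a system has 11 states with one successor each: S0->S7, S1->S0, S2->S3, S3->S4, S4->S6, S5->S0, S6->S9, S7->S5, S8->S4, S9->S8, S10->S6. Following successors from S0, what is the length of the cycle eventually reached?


Trace from S0 until a state repeats:
  S0 -> S7 -> S5 -> S0
S0 first seen at step 0, revisited at step 3.
Cycle length = 3 - 0 = 3

3


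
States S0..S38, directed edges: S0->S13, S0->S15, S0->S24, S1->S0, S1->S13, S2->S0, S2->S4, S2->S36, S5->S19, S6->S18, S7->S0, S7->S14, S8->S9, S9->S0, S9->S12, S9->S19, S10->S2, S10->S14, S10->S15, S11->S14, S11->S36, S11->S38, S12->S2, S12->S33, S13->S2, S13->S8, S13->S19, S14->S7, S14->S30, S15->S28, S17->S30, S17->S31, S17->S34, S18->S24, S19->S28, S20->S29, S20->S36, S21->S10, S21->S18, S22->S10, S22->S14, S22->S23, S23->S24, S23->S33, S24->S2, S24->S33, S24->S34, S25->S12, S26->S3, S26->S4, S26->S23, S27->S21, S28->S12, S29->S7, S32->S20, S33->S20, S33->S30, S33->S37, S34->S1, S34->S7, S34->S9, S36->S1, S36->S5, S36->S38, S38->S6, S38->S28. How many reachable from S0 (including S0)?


BFS from S0:
  layer 0: {S0}
  layer 1: {S13, S15, S24}
  layer 2: {S2, S8, S19, S28, S33, S34}
  layer 3: {S1, S4, S7, S9, S12, S20, S30, S36, S37}
  layer 4: {S5, S14, S29, S38}
  layer 5: {S6}
  layer 6: {S18}
Reachable set: {S0, S1, S2, S4, S5, S6, S7, S8, S9, S12, S13, S14, S15, S18, S19, S20, S24, S28, S29, S30, S33, S34, S36, S37, S38}
Count = 25

25


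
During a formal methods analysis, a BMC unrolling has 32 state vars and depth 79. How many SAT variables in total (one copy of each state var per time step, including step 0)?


BMC unrolls to depth k, creating one copy of each state var for steps 0..k.
Step count = 79 + 1 = 80 (steps 0 through 79)
Vars per step = 32
Total = 32 * 80 = 2560

2560


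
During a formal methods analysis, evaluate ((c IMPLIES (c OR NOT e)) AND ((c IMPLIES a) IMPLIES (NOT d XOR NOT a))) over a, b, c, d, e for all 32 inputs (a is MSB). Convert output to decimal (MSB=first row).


Formula: ((c IMPLIES (c OR NOT e)) AND ((c IMPLIES a) IMPLIES (NOT d XOR NOT a))) over a, b, c, d, e (32 rows)
Evaluate each row (bits = a,b,c,d,e, MSB first):
  row 0 [00000]: ((0 IMPLIES (0 OR NOT 0)) AND ((0 IMPLIES 0) IMPLIES (NOT 0 XOR NOT 0))) -> 0
  row 1 [00001]: ((0 IMPLIES (0 OR NOT 1)) AND ((0 IMPLIES 0) IMPLIES (NOT 0 XOR NOT 0))) -> 0
  row 2 [00010]: ((0 IMPLIES (0 OR NOT 0)) AND ((0 IMPLIES 0) IMPLIES (NOT 1 XOR NOT 0))) -> 1
  row 3 [00011]: ((0 IMPLIES (0 OR NOT 1)) AND ((0 IMPLIES 0) IMPLIES (NOT 1 XOR NOT 0))) -> 1
  row 4 [00100]: ((1 IMPLIES (1 OR NOT 0)) AND ((1 IMPLIES 0) IMPLIES (NOT 0 XOR NOT 0))) -> 1
  row 5 [00101]: ((1 IMPLIES (1 OR NOT 1)) AND ((1 IMPLIES 0) IMPLIES (NOT 0 XOR NOT 0))) -> 1
  row 6 [00110]: ((1 IMPLIES (1 OR NOT 0)) AND ((1 IMPLIES 0) IMPLIES (NOT 1 XOR NOT 0))) -> 1
  row 7 [00111]: ((1 IMPLIES (1 OR NOT 1)) AND ((1 IMPLIES 0) IMPLIES (NOT 1 XOR NOT 0))) -> 1
  row 8 [01000]: ((0 IMPLIES (0 OR NOT 0)) AND ((0 IMPLIES 0) IMPLIES (NOT 0 XOR NOT 0))) -> 0
  row 9 [01001]: ((0 IMPLIES (0 OR NOT 1)) AND ((0 IMPLIES 0) IMPLIES (NOT 0 XOR NOT 0))) -> 0
  row 10 [01010]: ((0 IMPLIES (0 OR NOT 0)) AND ((0 IMPLIES 0) IMPLIES (NOT 1 XOR NOT 0))) -> 1
  row 11 [01011]: ((0 IMPLIES (0 OR NOT 1)) AND ((0 IMPLIES 0) IMPLIES (NOT 1 XOR NOT 0))) -> 1
  row 12 [01100]: ((1 IMPLIES (1 OR NOT 0)) AND ((1 IMPLIES 0) IMPLIES (NOT 0 XOR NOT 0))) -> 1
  row 13 [01101]: ((1 IMPLIES (1 OR NOT 1)) AND ((1 IMPLIES 0) IMPLIES (NOT 0 XOR NOT 0))) -> 1
  row 14 [01110]: ((1 IMPLIES (1 OR NOT 0)) AND ((1 IMPLIES 0) IMPLIES (NOT 1 XOR NOT 0))) -> 1
  row 15 [01111]: ((1 IMPLIES (1 OR NOT 1)) AND ((1 IMPLIES 0) IMPLIES (NOT 1 XOR NOT 0))) -> 1
  row 16 [10000]: ((0 IMPLIES (0 OR NOT 0)) AND ((0 IMPLIES 1) IMPLIES (NOT 0 XOR NOT 1))) -> 1
  row 17 [10001]: ((0 IMPLIES (0 OR NOT 1)) AND ((0 IMPLIES 1) IMPLIES (NOT 0 XOR NOT 1))) -> 1
  row 18 [10010]: ((0 IMPLIES (0 OR NOT 0)) AND ((0 IMPLIES 1) IMPLIES (NOT 1 XOR NOT 1))) -> 0
  row 19 [10011]: ((0 IMPLIES (0 OR NOT 1)) AND ((0 IMPLIES 1) IMPLIES (NOT 1 XOR NOT 1))) -> 0
  row 20 [10100]: ((1 IMPLIES (1 OR NOT 0)) AND ((1 IMPLIES 1) IMPLIES (NOT 0 XOR NOT 1))) -> 1
  row 21 [10101]: ((1 IMPLIES (1 OR NOT 1)) AND ((1 IMPLIES 1) IMPLIES (NOT 0 XOR NOT 1))) -> 1
  row 22 [10110]: ((1 IMPLIES (1 OR NOT 0)) AND ((1 IMPLIES 1) IMPLIES (NOT 1 XOR NOT 1))) -> 0
  row 23 [10111]: ((1 IMPLIES (1 OR NOT 1)) AND ((1 IMPLIES 1) IMPLIES (NOT 1 XOR NOT 1))) -> 0
  row 24 [11000]: ((0 IMPLIES (0 OR NOT 0)) AND ((0 IMPLIES 1) IMPLIES (NOT 0 XOR NOT 1))) -> 1
  row 25 [11001]: ((0 IMPLIES (0 OR NOT 1)) AND ((0 IMPLIES 1) IMPLIES (NOT 0 XOR NOT 1))) -> 1
  row 26 [11010]: ((0 IMPLIES (0 OR NOT 0)) AND ((0 IMPLIES 1) IMPLIES (NOT 1 XOR NOT 1))) -> 0
  row 27 [11011]: ((0 IMPLIES (0 OR NOT 1)) AND ((0 IMPLIES 1) IMPLIES (NOT 1 XOR NOT 1))) -> 0
  row 28 [11100]: ((1 IMPLIES (1 OR NOT 0)) AND ((1 IMPLIES 1) IMPLIES (NOT 0 XOR NOT 1))) -> 1
  row 29 [11101]: ((1 IMPLIES (1 OR NOT 1)) AND ((1 IMPLIES 1) IMPLIES (NOT 0 XOR NOT 1))) -> 1
  row 30 [11110]: ((1 IMPLIES (1 OR NOT 0)) AND ((1 IMPLIES 1) IMPLIES (NOT 1 XOR NOT 1))) -> 0
  row 31 [11111]: ((1 IMPLIES (1 OR NOT 1)) AND ((1 IMPLIES 1) IMPLIES (NOT 1 XOR NOT 1))) -> 0
Full result column, 4 rows per line (a,b,c fixed per line; d,e runs 00..11 left to right):
  rows 0-3 [a,b,c=000]: 0011  = hex 3
  rows 4-7 [a,b,c=001]: 1111  = hex F
  rows 8-11 [a,b,c=010]: 0011  = hex 3
  rows 12-15 [a,b,c=011]: 1111  = hex F
  rows 16-19 [a,b,c=100]: 1100  = hex C
  rows 20-23 [a,b,c=101]: 1100  = hex C
  rows 24-27 [a,b,c=110]: 1100  = hex C
  rows 28-31 [a,b,c=111]: 1100  = hex C
Output column (row 0 .. row 31) = 00111111001111111100110011001100
Output column grouped in 4s = 0011 1111 0011 1111 1100 1100 1100 1100 = 0x3F3FCCCC
Convert to decimal digit by digit (value = value*16 + digit):
  3 -> 3
  3*16 + 15 (F) = 63
  63*16 + 3 = 1011
  1011*16 + 15 (F) = 16191
  16191*16 + 12 (C) = 259068
  259068*16 + 12 (C) = 4145100
  4145100*16 + 12 (C) = 66321612
  66321612*16 + 12 (C) = 1061145804
Decimal = 1061145804

1061145804
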